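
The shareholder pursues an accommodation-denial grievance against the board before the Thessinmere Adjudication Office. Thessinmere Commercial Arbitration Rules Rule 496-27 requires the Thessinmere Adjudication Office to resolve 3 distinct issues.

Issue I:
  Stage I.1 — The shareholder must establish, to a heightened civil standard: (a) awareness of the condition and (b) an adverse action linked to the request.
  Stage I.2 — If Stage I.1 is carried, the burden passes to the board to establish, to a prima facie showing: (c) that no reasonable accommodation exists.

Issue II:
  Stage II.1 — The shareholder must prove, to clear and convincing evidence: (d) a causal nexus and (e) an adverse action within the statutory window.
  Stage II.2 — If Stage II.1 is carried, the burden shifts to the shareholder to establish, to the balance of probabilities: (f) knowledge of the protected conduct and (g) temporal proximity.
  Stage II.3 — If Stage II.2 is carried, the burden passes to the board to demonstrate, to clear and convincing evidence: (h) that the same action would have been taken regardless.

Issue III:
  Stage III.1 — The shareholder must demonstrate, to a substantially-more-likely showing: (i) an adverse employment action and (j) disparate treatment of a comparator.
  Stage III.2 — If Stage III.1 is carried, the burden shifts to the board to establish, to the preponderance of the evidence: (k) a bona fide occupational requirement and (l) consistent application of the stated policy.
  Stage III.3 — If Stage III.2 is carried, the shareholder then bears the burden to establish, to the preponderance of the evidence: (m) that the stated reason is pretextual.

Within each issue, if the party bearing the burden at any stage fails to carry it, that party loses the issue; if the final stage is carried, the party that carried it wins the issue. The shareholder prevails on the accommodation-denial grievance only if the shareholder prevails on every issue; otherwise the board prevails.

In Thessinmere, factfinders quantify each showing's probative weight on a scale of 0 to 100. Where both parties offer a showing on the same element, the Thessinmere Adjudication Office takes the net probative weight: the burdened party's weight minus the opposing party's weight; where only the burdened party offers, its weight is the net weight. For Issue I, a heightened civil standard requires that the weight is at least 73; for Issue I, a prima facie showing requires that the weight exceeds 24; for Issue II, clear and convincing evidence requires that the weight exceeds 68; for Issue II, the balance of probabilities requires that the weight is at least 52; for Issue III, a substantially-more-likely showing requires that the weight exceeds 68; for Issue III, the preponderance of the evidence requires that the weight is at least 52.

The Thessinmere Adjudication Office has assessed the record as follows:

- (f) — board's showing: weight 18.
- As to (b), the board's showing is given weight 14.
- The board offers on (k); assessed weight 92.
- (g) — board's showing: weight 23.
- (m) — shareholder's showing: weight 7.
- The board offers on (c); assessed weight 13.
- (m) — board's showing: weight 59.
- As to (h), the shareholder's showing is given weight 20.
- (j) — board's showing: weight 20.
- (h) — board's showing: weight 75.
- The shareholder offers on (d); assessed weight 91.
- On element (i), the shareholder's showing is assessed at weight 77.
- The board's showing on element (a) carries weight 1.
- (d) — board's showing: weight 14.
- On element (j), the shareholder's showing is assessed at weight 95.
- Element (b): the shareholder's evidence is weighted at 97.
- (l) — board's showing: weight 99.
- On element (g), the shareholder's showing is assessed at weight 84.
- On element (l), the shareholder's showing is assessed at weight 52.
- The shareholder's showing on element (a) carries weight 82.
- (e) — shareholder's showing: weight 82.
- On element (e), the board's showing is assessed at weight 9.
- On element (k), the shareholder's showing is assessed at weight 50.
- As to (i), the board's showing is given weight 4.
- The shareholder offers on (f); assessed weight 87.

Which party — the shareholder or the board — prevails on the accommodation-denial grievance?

— Issue I —
At Stage I.1 the shareholder must meet a heightened civil standard (weight is at least 73): on (a) the weight is 82 less the opposing 1 gives net 81, ≥ 73, so (a) meets the standard; on (b) the weight is 97 less the opposing 14 gives net 83, ≥ 73, so (b) meets the standard.
  All elements met. The burden passes to the board.
At Stage I.2 the board must meet a prima facie showing (weight exceeds 24): on (c) the weight is 13, ≤ 24, so (c) does not meet the standard.
  Not every element is met, so the board fails to carry Stage I.2.
The analysis ends at Stage I.2; the shareholder prevails on this issue.
— Issue II —
Stage II.1 (shareholder, clear and convincing evidence, weight exceeds 68): (d) net 91−14=77 > 68 — meets; (e) net 82−9=73 > 68 — meets.
  Stage II.1 is satisfied; the shareholder continues to bear the burden.
Stage II.2 (shareholder, the balance of probabilities, weight is at least 52): (f) net 87−18=69 ≥ 52 — meets; (g) net 84−23=61 ≥ 52 — meets.
  All elements met. The burden passes to the board.
Stage II.3 (board, clear and convincing evidence, weight exceeds 68): (h) net 75−20=55 ≤ 68 — fails.
  The board does not carry Stage II.3.
So the shareholder prevails on this issue.
— Issue III —
At Stage III.1 the shareholder must meet a substantially-more-likely showing (weight exceeds 68): on (i) the weight is 77 less the opposing 4 gives net 73, > 68, so (i) meets the standard; on (j) the weight is 95 less the opposing 20 gives net 75, which does exceed 68, so (j) meets the standard.
  The shareholder carries Stage III.1; the board now bears the burden.
At Stage III.2 the board must meet the preponderance of the evidence (weight is at least 52): on (k) the weight is 92 less the opposing 50 gives net 42, < 52, so (k) does not meet the standard; on (l) the weight is 99 less the opposing 52 gives net 47, which does not reach 52, so (l) does not meet the standard.
  Stage III.2 not carried; the board fails its burden.
The analysis ends at Stage III.2; the shareholder prevails on this issue.
Per-issue: Issue I → shareholder; Issue II → shareholder; Issue III → shareholder. The shareholder must prevail on every issue; overall, the shareholder prevails.

shareholder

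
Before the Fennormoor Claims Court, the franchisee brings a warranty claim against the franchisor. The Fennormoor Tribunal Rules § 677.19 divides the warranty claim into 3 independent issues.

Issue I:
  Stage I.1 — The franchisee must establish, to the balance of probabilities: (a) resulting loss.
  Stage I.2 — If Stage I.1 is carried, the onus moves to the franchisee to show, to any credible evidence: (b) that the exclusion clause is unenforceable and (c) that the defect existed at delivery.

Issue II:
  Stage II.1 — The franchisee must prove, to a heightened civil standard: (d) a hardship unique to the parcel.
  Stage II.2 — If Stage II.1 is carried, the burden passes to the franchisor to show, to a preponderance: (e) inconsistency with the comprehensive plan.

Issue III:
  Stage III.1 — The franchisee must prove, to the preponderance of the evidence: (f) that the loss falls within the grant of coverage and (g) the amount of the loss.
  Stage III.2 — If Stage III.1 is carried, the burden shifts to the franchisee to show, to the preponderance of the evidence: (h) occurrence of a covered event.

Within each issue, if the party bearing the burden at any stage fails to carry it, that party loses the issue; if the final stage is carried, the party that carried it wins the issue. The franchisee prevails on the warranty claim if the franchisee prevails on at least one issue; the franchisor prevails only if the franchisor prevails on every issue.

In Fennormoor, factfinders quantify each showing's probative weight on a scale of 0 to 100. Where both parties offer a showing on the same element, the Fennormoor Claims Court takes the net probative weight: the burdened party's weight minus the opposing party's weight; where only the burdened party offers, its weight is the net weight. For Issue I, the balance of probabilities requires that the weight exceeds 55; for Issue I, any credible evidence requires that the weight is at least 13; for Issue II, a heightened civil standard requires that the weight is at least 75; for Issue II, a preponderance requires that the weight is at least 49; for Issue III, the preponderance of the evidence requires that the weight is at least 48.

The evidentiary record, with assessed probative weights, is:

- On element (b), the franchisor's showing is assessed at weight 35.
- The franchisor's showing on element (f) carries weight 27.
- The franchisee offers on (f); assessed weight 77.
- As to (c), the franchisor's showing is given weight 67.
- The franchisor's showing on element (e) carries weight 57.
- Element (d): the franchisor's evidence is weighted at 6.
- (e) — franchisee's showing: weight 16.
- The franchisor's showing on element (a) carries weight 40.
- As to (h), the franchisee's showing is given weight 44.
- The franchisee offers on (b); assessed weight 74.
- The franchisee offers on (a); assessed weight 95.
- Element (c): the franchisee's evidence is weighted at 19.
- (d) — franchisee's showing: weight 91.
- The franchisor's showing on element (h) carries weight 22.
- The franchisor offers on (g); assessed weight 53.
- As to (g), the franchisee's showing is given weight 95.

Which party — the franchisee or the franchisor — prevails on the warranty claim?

franchisee

— Issue I —
At Stage I.1 the franchisee must meet the balance of probabilities (weight exceeds 55): on (a) the weight is 95 less the opposing 40 gives net 55, ≤ 55, so (a) does not meet the standard.
  Not every element is met, so the franchisee fails to carry Stage I.1.
The analysis ends at Stage I.1; the franchisor prevails on this issue.
— Issue II —
Stage II.1 (franchisee, a heightened civil standard, weight is at least 75): (d) net 91−6=85 ≥ 75 — meets.
  Stage II.1 is satisfied; the onus moves to the franchisor.
Stage II.2 (franchisor, a preponderance, weight is at least 49): (e) net 57−16=41 < 49 — fails.
  Not every element is met, so the franchisor fails to carry Stage II.2.
So the franchisee prevails on this issue.
— Issue III —
Stage III.1 — burden on franchisee; standard: the preponderance of the evidence (weight is at least 48).
    (f): 77 − 27 = 50 ≥ 48 [met]
    (g): 95 − 53 = 42 < 48 [not met]
  The franchisee does not carry Stage III.1.
The analysis ends at Stage III.1; the franchisor prevails on this issue.
Per-issue: Issue I → franchisor; Issue II → franchisee; Issue III → franchisor. The franchisee must prevail on at least one issue; overall, the franchisee prevails.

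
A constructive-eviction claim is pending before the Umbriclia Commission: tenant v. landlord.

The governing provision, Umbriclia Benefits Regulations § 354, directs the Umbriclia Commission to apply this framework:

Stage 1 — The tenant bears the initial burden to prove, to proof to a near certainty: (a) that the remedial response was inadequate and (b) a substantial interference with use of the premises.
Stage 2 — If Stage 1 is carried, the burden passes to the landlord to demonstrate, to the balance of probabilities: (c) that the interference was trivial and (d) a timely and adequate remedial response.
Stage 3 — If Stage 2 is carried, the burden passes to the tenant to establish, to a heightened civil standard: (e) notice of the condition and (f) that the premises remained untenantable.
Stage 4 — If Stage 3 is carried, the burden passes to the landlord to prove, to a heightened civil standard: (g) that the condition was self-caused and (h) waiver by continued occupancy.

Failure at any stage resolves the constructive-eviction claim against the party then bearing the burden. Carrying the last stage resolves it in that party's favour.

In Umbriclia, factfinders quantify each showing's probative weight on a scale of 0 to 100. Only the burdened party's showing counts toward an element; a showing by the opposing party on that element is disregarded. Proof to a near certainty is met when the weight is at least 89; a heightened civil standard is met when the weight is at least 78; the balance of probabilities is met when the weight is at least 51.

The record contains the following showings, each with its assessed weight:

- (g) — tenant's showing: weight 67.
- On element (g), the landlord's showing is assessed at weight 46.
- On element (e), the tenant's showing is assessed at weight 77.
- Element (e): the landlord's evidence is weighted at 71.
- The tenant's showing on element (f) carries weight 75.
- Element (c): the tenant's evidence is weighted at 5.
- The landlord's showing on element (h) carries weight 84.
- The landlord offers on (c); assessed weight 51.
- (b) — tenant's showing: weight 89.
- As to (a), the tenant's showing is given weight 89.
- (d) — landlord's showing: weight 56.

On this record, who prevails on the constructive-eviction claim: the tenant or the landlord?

landlord

At Stage 1 the tenant must meet proof to a near certainty (weight is at least 89): on (a) the weight is 89, ≥ 89, so (a) meets the standard; on (b) the weight is 89, which does reach 89, so (b) meets the standard.
  Stage 1 is satisfied; the onus moves to the landlord.
At Stage 2 the landlord must meet the balance of probabilities (weight is at least 51): on (c) the weight is 51 (the tenant's 5 is given no effect), which does reach 51, so (c) meets the standard; on (d) the weight is 56, ≥ 51, so (d) meets the standard.
  Stage 2 carried; the burden shifts to the tenant.
At Stage 3 the tenant must meet a heightened civil standard (weight is at least 78): on (e) the weight is 77 (the landlord's 71 is given no effect), which does not reach 78, so (e) does not meet the standard; on (f) the weight is 75, < 78, so (f) does not meet the standard.
  The tenant does not carry Stage 3.
The landlord prevails.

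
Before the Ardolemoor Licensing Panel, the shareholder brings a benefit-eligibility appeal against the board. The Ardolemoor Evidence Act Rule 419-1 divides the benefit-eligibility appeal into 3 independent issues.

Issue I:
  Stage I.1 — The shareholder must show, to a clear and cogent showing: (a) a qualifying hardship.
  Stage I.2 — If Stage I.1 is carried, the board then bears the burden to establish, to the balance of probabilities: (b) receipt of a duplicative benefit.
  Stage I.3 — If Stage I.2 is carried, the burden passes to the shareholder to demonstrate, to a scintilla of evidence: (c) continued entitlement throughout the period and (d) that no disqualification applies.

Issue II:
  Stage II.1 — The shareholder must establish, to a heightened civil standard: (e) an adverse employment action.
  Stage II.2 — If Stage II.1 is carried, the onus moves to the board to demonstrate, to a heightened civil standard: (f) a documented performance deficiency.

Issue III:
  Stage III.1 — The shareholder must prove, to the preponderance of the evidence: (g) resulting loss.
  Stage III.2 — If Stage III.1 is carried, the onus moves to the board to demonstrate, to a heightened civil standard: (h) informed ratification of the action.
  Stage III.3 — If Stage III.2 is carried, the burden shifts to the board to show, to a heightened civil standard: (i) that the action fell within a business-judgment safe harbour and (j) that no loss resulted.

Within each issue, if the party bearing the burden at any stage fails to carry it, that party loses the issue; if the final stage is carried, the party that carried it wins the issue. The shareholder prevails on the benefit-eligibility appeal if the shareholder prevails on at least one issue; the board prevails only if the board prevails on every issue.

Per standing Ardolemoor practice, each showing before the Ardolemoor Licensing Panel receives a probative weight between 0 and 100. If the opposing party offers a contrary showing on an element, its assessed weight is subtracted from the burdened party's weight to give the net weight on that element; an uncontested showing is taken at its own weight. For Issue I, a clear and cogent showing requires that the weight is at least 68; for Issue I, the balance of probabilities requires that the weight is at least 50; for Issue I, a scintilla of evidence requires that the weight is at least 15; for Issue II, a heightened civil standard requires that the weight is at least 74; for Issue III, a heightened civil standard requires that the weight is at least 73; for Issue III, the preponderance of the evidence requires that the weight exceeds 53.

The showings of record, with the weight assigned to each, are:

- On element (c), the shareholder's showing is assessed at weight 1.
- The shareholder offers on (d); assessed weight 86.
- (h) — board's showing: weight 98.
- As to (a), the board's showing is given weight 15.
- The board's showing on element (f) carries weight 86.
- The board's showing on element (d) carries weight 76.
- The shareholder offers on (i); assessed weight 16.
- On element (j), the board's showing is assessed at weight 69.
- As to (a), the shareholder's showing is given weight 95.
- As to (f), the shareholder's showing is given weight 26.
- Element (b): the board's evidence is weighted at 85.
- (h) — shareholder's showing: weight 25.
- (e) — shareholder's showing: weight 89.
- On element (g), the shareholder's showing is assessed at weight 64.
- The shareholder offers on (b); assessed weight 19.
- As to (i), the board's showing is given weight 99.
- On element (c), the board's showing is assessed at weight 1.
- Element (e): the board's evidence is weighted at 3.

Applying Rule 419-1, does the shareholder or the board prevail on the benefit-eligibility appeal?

shareholder

— Issue I —
Stage I.1 (shareholder, a clear and cogent showing, weight is at least 68): (a) net 95−15=80 ≥ 68 — meets.
  Stage I.1 is satisfied; the onus moves to the board.
Stage I.2 (board, the balance of probabilities, weight is at least 50): (b) net 85−19=66 ≥ 50 — meets.
  Stage I.2 is satisfied; the onus moves to the shareholder.
Stage I.3 (shareholder, a scintilla of evidence, weight is at least 15): (c) net 1−1=0 < 15 — fails; (d) net 86−76=10 < 15 — fails.
  The shareholder does not carry Stage I.3.
The board prevails on this issue.
— Issue II —
At Stage II.1 the shareholder must meet a heightened civil standard (weight is at least 74): on (e) the weight is 89 less the opposing 3 gives net 86, which does reach 74, so (e) meets the standard.
  Stage II.1 carried; the burden shifts to the board.
At Stage II.2 the board must meet a heightened civil standard (weight is at least 74): on (f) the weight is 86 less the opposing 26 gives net 60, < 74, so (f) does not meet the standard.
  The board does not carry Stage II.2.
So the shareholder prevails on this issue.
— Issue III —
Stage III.1 — burden on shareholder; standard: the preponderance of the evidence (weight exceeds 53).
    (g): 64 > 53 [met]
  The shareholder carries Stage III.1; the board now bears the burden.
Stage III.2 — burden on board; standard: a heightened civil standard (weight is at least 73).
    (h): 98 − 25 = 73 ≥ 73 [met]
  Stage III.2 carried; the burden remains with the board.
Stage III.3 — burden on board; standard: a heightened civil standard (weight is at least 73).
    (i): 99 − 16 = 83 ≥ 73 [met]
    (j): 69 < 73 [not met]
  Stage III.3 not carried; the board fails its burden.
So the shareholder prevails on this issue.
Per-issue: Issue I → board; Issue II → shareholder; Issue III → shareholder. The shareholder must prevail on at least one issue; overall, the shareholder prevails.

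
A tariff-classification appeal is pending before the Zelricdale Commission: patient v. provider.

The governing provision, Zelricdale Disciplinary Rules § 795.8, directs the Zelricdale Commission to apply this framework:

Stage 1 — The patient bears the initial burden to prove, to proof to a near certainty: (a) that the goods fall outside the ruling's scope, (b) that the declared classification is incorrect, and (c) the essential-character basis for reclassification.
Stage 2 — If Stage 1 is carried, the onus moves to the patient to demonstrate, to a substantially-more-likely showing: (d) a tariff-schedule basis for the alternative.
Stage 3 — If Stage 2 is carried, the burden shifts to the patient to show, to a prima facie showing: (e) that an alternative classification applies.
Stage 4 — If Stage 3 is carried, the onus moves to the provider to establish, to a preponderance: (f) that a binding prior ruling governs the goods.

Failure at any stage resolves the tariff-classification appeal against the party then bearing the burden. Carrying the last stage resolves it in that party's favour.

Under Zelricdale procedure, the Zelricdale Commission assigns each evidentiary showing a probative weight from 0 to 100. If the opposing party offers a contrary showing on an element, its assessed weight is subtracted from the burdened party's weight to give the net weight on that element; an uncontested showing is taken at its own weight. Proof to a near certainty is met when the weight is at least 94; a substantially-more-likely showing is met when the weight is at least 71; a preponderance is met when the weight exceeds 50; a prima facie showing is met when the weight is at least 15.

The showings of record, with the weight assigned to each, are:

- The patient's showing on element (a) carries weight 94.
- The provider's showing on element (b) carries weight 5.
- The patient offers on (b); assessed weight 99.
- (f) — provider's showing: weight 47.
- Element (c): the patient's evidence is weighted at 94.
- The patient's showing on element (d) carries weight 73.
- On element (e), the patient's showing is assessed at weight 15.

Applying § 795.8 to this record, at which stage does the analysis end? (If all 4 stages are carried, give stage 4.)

stage 4

Stage 1 (patient, proof to a near certainty, weight is at least 94): (a) 94 ≥ 94 — meets; (b) net 99−5=94 ≥ 94 — meets; (c) 94 ≥ 94 — meets.
  Stage 1 carried; the burden remains with the patient.
Stage 2 (patient, a substantially-more-likely showing, weight is at least 71): (d) 73 ≥ 71 — meets.
  Stage 2 is satisfied; the patient continues to bear the burden.
Stage 3 (patient, a prima facie showing, weight is at least 15): (e) 15 ≥ 15 — meets.
  Stage 3 is satisfied; the onus moves to the provider.
Stage 4 (provider, a preponderance, weight exceeds 50): (f) 47 ≤ 50 — fails.
  The provider does not carry Stage 4.
So the patient prevails.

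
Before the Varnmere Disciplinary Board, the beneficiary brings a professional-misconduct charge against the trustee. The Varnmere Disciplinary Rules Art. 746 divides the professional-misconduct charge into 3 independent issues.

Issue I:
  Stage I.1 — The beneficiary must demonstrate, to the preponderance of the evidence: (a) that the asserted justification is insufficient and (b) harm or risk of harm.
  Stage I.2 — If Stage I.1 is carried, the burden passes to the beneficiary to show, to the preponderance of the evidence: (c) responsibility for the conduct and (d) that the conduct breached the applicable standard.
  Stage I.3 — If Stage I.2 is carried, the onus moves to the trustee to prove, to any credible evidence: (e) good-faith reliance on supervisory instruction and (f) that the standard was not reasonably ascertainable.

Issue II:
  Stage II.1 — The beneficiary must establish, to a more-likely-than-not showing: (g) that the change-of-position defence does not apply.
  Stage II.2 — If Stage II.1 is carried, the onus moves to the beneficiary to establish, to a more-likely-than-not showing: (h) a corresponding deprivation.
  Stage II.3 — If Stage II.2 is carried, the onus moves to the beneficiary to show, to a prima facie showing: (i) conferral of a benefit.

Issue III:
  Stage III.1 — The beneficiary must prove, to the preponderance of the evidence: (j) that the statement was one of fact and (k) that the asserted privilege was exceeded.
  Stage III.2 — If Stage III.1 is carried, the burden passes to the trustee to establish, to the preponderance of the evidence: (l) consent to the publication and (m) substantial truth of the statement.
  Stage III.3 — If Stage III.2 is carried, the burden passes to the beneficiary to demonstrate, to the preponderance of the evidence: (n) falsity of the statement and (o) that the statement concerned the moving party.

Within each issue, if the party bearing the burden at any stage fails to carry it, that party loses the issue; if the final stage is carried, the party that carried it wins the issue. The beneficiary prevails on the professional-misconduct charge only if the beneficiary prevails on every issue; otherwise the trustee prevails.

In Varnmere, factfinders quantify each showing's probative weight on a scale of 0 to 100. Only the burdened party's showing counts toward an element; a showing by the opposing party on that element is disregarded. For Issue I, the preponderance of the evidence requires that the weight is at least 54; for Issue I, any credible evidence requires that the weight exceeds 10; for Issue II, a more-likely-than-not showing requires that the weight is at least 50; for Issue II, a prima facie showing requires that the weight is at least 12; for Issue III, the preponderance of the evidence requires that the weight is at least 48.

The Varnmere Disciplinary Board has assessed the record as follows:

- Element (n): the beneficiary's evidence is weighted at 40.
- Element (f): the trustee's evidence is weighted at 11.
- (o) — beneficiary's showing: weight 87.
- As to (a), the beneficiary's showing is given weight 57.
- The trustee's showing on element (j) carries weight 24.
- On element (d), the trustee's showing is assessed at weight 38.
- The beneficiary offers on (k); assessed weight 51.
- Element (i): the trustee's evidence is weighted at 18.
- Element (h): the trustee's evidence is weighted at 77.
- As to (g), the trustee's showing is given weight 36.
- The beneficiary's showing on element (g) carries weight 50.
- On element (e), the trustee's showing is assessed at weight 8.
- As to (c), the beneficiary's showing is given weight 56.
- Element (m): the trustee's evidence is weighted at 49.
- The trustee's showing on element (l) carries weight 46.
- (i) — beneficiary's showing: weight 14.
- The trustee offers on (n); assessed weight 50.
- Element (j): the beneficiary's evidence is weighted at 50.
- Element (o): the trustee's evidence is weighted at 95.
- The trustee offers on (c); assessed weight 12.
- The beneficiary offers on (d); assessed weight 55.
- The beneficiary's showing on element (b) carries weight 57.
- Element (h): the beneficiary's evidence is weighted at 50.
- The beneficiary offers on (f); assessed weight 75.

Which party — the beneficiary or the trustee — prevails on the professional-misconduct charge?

beneficiary

— Issue I —
Stage I.1 — burden on beneficiary; standard: the preponderance of the evidence (weight is at least 54).
    (a): 57 ≥ 54 [met]
    (b): 57 ≥ 54 [met]
  Stage I.1 carried; the burden remains with the beneficiary.
Stage I.2 — burden on beneficiary; standard: the preponderance of the evidence (weight is at least 54).
    (c): 56 (trustee's 12 disregarded) ≥ 54 [met]
    (d): 55 (trustee's 38 disregarded) ≥ 54 [met]
  Stage I.2 carried; the burden shifts to the trustee.
Stage I.3 — burden on trustee; standard: any credible evidence (weight exceeds 10).
    (e): 8 ≤ 10 [not met]
    (f): 11 (beneficiary's 75 disregarded) > 10 [met]
  The trustee does not carry Stage I.3.
The beneficiary prevails on this issue.
— Issue II —
Stage II.1 — burden on beneficiary; standard: a more-likely-than-not showing (weight is at least 50).
    (g): 50 (trustee's 36 disregarded) ≥ 50 [met]
  Stage II.1 is satisfied; the beneficiary continues to bear the burden.
Stage II.2 — burden on beneficiary; standard: a more-likely-than-not showing (weight is at least 50).
    (h): 50 (trustee's 77 disregarded) ≥ 50 [met]
  All elements met. The beneficiary retains the burden for Stage II.3.
Stage II.3 — burden on beneficiary; standard: a prima facie showing (weight is at least 12).
    (i): 14 (trustee's 18 disregarded) ≥ 12 [met]
  All elements met at the final stage.
All stages carried — the beneficiary prevails on this issue.
— Issue III —
Stage III.1 (beneficiary, the preponderance of the evidence, weight is at least 48): (j) 50 (trustee's 24 disregarded) ≥ 48 — meets; (k) 51 ≥ 48 — meets.
  The beneficiary carries Stage III.1; the trustee now bears the burden.
Stage III.2 (trustee, the preponderance of the evidence, weight is at least 48): (l) 46 < 48 — fails; (m) 49 ≥ 48 — meets.
  Not every element is met, so the trustee fails to carry Stage III.2.
The analysis ends at Stage III.2; the beneficiary prevails on this issue.
Per-issue: Issue I → beneficiary; Issue II → beneficiary; Issue III → beneficiary. The beneficiary must prevail on every issue; overall, the beneficiary prevails.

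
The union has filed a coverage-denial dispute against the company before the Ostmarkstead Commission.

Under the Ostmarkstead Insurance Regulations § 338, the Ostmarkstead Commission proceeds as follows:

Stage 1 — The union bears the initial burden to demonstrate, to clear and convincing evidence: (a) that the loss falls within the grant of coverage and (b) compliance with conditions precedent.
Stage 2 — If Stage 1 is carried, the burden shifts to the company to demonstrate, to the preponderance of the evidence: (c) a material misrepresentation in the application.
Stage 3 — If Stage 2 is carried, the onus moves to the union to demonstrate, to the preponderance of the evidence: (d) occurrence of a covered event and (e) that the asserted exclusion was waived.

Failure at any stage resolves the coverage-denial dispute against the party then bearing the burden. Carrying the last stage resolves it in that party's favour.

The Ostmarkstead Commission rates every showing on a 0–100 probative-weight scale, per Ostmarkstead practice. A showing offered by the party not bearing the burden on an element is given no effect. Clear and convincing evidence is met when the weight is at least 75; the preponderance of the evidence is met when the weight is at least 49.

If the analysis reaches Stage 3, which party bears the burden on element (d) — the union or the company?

Stage 3's rule assigns the burden to the union (to the preponderance of the evidence).

union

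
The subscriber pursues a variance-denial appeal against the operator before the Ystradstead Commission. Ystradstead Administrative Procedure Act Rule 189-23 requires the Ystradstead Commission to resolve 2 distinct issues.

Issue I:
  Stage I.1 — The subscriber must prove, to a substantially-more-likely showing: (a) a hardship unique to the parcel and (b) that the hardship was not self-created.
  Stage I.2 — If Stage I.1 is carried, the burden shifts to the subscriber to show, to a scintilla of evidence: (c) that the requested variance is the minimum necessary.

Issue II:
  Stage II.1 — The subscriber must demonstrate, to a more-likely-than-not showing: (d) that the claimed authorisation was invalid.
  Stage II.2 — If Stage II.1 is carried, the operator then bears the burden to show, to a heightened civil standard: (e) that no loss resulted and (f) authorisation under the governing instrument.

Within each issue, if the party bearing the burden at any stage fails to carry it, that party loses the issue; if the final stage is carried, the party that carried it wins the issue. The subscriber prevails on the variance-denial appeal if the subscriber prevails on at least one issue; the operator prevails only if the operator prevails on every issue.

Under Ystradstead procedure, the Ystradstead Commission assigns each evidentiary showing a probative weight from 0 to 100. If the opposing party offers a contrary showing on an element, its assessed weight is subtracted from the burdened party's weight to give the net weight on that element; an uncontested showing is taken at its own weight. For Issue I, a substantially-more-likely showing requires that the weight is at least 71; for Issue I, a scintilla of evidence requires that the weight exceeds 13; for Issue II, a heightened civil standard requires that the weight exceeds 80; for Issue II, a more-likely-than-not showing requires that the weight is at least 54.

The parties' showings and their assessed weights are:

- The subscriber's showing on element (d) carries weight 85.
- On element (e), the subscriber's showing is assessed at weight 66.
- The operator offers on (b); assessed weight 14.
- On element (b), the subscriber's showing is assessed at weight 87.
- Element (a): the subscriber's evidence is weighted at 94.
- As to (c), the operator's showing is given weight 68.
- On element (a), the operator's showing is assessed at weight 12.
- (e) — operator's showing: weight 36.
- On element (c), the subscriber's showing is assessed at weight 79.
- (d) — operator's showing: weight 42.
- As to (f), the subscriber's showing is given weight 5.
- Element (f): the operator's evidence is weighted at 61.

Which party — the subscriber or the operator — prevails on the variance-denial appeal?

— Issue I —
Stage I.1 — burden on subscriber; standard: a substantially-more-likely showing (weight is at least 71).
    (a): 94 − 12 = 82 ≥ 71 [met]
    (b): 87 − 14 = 73 ≥ 71 [met]
  All elements met. The subscriber retains the burden for Stage I.2.
Stage I.2 — burden on subscriber; standard: a scintilla of evidence (weight exceeds 13).
    (c): 79 − 68 = 11 ≤ 13 [not met]
  Not every element is met, so the subscriber fails to carry Stage I.2.
The operator prevails on this issue.
— Issue II —
Stage II.1 (subscriber, a more-likely-than-not showing, weight is at least 54): (d) net 85−42=43 < 54 — fails.
  Not every element is met, so the subscriber fails to carry Stage II.1.
So the operator prevails on this issue.
Per-issue: Issue I → operator; Issue II → operator. The subscriber must prevail on at least one issue; overall, the operator prevails.

operator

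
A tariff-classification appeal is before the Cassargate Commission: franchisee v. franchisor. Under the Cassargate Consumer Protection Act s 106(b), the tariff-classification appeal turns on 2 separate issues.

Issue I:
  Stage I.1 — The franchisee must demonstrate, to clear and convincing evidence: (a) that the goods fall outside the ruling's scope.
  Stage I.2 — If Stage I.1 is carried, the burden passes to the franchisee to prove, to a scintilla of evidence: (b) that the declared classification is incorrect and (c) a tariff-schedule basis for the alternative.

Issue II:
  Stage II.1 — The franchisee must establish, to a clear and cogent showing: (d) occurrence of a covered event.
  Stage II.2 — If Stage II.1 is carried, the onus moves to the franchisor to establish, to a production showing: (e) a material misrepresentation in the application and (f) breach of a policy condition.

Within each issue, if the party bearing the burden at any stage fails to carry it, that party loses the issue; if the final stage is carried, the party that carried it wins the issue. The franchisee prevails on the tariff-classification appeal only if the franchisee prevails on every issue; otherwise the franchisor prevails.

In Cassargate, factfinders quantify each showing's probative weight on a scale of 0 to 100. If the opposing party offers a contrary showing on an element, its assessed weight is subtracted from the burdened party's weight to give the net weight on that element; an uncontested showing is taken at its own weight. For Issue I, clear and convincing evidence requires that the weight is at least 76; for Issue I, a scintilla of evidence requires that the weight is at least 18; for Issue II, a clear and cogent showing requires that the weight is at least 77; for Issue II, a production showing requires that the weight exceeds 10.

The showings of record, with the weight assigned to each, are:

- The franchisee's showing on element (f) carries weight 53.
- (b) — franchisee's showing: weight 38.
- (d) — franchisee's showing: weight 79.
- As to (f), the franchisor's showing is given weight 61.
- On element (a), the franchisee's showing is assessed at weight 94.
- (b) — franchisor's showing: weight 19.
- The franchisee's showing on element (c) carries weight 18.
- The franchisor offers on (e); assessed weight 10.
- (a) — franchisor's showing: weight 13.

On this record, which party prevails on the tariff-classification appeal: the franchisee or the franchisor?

— Issue I —
At Stage I.1 the franchisee must meet clear and convincing evidence (weight is at least 76): on (a) the weight is 94 less the opposing 13 gives net 81, which does reach 76, so (a) meets the standard.
  Stage I.1 carried; the burden remains with the franchisee.
At Stage I.2 the franchisee must meet a scintilla of evidence (weight is at least 18): on (b) the weight is 38 less the opposing 19 gives net 19, which does reach 18, so (b) meets the standard; on (c) the weight is 18, ≥ 18, so (c) meets the standard.
  All elements met at the final stage.
All stages carried — the franchisee prevails on this issue.
— Issue II —
At Stage II.1 the franchisee must meet a clear and cogent showing (weight is at least 77): on (d) the weight is 79, ≥ 77, so (d) meets the standard.
  The franchisee carries Stage II.1; the franchisor now bears the burden.
At Stage II.2 the franchisor must meet a production showing (weight exceeds 10): on (e) the weight is 10, which does not exceed 10, so (e) does not meet the standard; on (f) the weight is 61 less the opposing 53 gives net 8, ≤ 10, so (f) does not meet the standard.
  Not every element is met, so the franchisor fails to carry Stage II.2.
The franchisee prevails on this issue.
Per-issue: Issue I → franchisee; Issue II → franchisee. The franchisee must prevail on every issue; overall, the franchisee prevails.

franchisee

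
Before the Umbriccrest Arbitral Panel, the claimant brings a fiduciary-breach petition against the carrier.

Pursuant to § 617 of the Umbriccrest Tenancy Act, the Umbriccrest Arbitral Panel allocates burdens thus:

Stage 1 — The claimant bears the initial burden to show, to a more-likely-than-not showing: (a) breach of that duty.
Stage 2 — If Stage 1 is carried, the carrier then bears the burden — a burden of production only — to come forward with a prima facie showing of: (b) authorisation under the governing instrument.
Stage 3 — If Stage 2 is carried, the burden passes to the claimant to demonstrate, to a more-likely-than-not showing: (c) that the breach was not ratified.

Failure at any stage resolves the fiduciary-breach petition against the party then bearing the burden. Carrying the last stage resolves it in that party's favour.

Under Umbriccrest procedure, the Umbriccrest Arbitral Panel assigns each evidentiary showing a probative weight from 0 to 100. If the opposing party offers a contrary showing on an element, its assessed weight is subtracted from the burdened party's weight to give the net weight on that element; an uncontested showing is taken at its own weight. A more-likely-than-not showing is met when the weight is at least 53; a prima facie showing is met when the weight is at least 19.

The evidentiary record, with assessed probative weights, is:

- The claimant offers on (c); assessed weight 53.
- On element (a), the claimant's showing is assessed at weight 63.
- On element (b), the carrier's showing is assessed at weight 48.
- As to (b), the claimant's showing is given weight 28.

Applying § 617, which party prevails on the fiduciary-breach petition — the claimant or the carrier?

Stage 1 (claimant, a more-likely-than-not showing, weight is at least 53): (a) 63 ≥ 53 — meets.
  Stage 1 is satisfied; the onus moves to the carrier.
Stage 2 (carrier, a prima facie showing, weight is at least 19): (b) net 48−28=20 ≥ 19 — meets.
  The carrier carries Stage 2; the claimant now bears the burden.
Stage 3 (claimant, a more-likely-than-not showing, weight is at least 53): (c) 53 ≥ 53 — meets.
  The claimant carries the last stage.
All stages carried — the claimant prevails.

claimant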